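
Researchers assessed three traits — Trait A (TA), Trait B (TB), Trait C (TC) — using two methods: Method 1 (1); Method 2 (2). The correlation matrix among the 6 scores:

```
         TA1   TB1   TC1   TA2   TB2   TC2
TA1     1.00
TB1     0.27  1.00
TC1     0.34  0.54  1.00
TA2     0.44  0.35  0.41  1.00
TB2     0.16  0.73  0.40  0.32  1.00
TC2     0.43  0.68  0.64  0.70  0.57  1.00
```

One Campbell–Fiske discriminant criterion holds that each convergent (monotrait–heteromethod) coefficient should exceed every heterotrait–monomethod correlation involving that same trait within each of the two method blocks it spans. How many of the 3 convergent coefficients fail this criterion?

2

Checking each validity diagonal entry against its comparison values:
TA (methods 1·2): 0.44 vs {0.27, 0.32, 0.34, 0.70} → fail.
TB (methods 1·2): 0.73 vs {0.27, 0.32, 0.54, 0.57} → pass.
TC (methods 1·2): 0.64 vs {0.34, 0.70, 0.54, 0.57} → fail.
2 of 3 fail.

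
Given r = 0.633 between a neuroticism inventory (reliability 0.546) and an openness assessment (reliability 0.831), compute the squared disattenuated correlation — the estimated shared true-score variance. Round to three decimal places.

Disattenuated r = 0.633 / √(0.546 × 0.831) = 0.633 / 0.6736 = 0.9397.
Shared true-score variance = 0.9397² = 0.8830 ≈ 0.883.

0.883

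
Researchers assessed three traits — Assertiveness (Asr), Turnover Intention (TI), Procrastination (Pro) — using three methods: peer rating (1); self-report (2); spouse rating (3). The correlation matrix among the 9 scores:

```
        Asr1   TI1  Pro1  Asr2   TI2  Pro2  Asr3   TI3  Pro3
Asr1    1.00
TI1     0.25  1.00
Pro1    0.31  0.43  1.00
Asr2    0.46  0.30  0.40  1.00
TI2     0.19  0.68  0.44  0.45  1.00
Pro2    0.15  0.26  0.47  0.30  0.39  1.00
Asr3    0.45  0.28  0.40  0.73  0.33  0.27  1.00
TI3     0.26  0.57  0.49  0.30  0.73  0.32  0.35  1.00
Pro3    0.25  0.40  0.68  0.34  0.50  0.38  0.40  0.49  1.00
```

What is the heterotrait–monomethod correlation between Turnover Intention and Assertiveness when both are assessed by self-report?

0.45

Different traits, same method: r(TI2, Asr2) = 0.45.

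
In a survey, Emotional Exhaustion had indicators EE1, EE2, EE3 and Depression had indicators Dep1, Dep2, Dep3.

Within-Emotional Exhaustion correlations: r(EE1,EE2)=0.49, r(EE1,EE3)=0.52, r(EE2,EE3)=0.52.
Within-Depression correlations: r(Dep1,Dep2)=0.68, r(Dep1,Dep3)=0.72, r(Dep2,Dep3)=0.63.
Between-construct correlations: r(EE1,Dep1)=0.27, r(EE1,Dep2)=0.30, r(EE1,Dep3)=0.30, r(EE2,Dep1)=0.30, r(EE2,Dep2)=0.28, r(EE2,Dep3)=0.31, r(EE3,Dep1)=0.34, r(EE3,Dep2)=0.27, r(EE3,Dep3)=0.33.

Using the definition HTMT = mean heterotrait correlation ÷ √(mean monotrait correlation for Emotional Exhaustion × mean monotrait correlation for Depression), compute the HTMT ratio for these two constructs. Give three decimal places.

Mean between = 2.70/9 = 0.3000.
Mean within-EE = 1.53/3 = 0.5100; mean within-Dep = 2.03/3 = 0.6767.
Geometric mean = √(0.5100 × 0.6767) = 0.5875.
HTMT = 0.3000 / 0.5875 = 0.511.

0.511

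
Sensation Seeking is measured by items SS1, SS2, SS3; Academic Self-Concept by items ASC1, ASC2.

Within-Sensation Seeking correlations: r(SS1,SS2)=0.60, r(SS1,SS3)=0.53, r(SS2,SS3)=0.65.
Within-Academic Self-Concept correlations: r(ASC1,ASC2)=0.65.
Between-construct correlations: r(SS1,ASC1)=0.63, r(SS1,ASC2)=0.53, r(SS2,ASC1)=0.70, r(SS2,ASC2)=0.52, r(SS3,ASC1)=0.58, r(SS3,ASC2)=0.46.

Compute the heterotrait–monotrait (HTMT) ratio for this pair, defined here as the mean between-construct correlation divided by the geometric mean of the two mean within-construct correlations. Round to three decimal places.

Between-construct mean = 3.42/6 = 0.5700.
Mean within-SS = 1.78/3 = 0.5933; mean within-ASC = 0.65/1 = 0.6500.
Geometric mean = √(0.5933 × 0.6500) = 0.6210.
HTMT = 0.5700 / 0.6210 = 0.918.

0.918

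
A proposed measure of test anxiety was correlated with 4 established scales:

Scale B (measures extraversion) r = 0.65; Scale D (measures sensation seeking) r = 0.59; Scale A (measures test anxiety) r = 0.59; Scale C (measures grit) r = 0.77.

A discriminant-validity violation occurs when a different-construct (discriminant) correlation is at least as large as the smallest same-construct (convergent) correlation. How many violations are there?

Convergent (same construct = test anxiety): Scale A.
Smallest convergent = 0.59. Discriminant values: 0.65, 0.59, 0.77; count ≥ 0.59 → 3.

3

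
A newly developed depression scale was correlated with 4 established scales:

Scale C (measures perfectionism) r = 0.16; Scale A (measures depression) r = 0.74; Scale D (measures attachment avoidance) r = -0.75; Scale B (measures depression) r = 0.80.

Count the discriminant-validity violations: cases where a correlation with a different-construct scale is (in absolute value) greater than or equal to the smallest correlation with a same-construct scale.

Convergent (same construct = depression): Scale A, Scale B.
Smallest convergent = 0.74. Discriminant |r|: 0.16, 0.75; count ≥ 0.74 → 1.

1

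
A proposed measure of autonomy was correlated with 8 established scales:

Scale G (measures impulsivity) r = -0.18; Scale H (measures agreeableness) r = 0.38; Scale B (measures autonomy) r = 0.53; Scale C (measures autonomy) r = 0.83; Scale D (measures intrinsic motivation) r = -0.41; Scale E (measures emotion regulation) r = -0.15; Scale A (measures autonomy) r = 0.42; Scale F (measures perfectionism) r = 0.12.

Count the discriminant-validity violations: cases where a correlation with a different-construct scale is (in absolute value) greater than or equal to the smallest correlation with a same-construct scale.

0

Convergent (same construct = autonomy): Scale B, Scale C, Scale A.
Smallest convergent = 0.42. Discriminant |r|: 0.18, 0.38, 0.41, 0.15, 0.12; count ≥ 0.42 → 0.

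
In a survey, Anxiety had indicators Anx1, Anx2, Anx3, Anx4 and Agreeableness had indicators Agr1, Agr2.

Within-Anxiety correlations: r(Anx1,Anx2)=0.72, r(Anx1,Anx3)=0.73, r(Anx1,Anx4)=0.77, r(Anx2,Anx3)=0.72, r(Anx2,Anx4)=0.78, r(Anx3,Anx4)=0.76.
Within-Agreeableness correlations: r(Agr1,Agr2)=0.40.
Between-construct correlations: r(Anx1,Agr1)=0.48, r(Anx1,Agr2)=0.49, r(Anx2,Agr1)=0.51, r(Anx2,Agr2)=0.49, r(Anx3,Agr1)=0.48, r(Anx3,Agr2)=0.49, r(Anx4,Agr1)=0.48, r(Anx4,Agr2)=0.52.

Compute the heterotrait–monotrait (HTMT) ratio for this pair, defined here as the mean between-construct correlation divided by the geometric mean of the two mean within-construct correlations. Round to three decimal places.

0.901

Mean between = 3.94/8 = 0.4925.
Mean within-Anx = 4.48/6 = 0.7467; mean within-Agr = 0.40/1 = 0.4000.
Geometric mean = √(0.7467 × 0.4000) = 0.5465.
HTMT = 0.4925 / 0.5465 = 0.901.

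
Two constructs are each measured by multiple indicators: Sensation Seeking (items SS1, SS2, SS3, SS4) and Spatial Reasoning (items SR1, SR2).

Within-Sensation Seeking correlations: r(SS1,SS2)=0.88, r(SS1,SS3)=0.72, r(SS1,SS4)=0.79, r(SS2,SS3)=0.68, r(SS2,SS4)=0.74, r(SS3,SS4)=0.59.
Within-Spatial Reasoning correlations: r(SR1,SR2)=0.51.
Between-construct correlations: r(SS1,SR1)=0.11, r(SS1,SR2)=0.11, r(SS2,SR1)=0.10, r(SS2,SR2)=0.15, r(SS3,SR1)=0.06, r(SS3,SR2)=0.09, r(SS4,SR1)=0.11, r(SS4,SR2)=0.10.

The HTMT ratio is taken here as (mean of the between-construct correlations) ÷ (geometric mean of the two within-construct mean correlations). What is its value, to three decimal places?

Between-construct mean = 0.83/8 = 0.1038.
Mean within-SS = 4.40/6 = 0.7333; mean within-SR = 0.51/1 = 0.5100.
Geometric mean = √(0.7333 × 0.5100) = 0.6115.
HTMT = 0.1038 / 0.6115 = 0.170.

0.170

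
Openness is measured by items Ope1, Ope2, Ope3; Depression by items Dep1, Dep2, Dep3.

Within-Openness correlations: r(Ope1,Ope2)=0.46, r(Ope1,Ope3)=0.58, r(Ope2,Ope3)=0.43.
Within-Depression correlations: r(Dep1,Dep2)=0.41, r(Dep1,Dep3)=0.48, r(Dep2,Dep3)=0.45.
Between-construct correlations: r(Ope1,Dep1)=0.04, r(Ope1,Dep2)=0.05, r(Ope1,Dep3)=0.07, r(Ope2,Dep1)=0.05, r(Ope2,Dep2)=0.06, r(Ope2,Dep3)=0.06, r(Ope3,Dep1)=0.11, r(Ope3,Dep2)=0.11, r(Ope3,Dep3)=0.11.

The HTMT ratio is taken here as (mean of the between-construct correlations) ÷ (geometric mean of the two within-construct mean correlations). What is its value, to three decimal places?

Mean heterotrait r = 0.66/9 = 0.0733.
Mean within-Ope = 1.47/3 = 0.4900; mean within-Dep = 1.34/3 = 0.4467.
Geometric mean = √(0.4900 × 0.4467) = 0.4678.
HTMT = 0.0733 / 0.4678 = 0.157.

0.157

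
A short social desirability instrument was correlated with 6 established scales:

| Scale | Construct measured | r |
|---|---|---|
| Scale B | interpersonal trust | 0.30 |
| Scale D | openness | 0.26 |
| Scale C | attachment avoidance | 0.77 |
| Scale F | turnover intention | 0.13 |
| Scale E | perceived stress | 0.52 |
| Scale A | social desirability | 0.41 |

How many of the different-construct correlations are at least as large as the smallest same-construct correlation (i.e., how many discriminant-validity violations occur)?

Convergent (same construct = social desirability): Scale A.
Smallest convergent = 0.41. Discriminant values: 0.30, 0.26, 0.77, 0.13, 0.52; count ≥ 0.41 → 2.

2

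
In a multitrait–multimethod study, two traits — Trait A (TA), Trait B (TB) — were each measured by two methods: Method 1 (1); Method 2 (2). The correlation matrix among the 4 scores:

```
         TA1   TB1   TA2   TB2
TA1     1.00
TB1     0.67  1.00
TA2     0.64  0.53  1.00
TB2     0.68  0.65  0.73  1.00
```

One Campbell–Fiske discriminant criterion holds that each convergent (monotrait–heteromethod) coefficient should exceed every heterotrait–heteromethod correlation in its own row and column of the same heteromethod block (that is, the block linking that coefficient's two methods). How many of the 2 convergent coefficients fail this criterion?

Checking each validity diagonal entry against its comparison values:
TA (methods 1·2): 0.64 vs {0.68, 0.53} → fail.
TB (methods 1·2): 0.65 vs {0.53, 0.68} → fail.
2 of 2 fail.

2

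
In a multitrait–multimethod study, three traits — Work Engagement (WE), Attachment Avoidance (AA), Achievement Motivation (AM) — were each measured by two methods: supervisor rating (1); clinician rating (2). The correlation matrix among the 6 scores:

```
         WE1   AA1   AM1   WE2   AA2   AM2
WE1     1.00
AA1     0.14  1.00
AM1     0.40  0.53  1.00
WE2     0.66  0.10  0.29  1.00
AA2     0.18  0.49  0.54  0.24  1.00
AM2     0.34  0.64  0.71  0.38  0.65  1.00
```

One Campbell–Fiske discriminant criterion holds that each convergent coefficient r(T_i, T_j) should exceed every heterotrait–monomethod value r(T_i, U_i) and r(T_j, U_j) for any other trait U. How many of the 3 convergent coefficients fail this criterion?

Convergent coefficients and their comparison sets:
WE (methods 1·2): 0.66 vs {0.14, 0.24, 0.40, 0.38} → pass.
AA (methods 1·2): 0.49 vs {0.14, 0.24, 0.53, 0.65} → fail.
AM (methods 1·2): 0.71 vs {0.40, 0.38, 0.53, 0.65} → pass.
1 of 3 fail.

1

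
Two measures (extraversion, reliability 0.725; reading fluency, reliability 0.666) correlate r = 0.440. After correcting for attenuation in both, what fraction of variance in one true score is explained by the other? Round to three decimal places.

0.401

Disattenuated r = 0.440 / √(0.725 × 0.666) = 0.440 / 0.6949 = 0.6332.
Shared true-score variance = 0.6332² = 0.4009 ≈ 0.401.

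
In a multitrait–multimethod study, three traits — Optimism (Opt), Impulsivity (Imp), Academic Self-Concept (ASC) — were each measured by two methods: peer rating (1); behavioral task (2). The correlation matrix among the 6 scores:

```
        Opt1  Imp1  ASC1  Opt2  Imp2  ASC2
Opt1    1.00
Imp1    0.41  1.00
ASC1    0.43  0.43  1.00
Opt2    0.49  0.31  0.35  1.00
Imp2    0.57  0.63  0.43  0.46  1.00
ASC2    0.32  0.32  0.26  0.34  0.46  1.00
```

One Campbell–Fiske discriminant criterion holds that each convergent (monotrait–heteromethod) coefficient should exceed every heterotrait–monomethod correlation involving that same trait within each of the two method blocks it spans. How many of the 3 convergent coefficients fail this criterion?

1

Checking each validity diagonal entry against its comparison values:
Opt (methods 1·2): 0.49 vs {0.41, 0.46, 0.43, 0.34} → pass.
Imp (methods 1·2): 0.63 vs {0.41, 0.46, 0.43, 0.46} → pass.
ASC (methods 1·2): 0.26 vs {0.43, 0.34, 0.43, 0.46} → fail.
1 of 3 fail.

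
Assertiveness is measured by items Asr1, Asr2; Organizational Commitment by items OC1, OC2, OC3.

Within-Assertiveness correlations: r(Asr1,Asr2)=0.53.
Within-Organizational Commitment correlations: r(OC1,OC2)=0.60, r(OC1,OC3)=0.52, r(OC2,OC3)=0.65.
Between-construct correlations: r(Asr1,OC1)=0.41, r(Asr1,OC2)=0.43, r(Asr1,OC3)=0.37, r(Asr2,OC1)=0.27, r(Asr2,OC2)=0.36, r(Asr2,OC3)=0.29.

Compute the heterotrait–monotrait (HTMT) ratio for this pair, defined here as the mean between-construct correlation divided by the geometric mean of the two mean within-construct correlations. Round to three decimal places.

0.635

Between-construct mean = 2.13/6 = 0.3550.
Mean within-Asr = 0.53/1 = 0.5300; mean within-OC = 1.77/3 = 0.5900.
Geometric mean = √(0.5300 × 0.5900) = 0.5592.
HTMT = 0.3550 / 0.5592 = 0.635.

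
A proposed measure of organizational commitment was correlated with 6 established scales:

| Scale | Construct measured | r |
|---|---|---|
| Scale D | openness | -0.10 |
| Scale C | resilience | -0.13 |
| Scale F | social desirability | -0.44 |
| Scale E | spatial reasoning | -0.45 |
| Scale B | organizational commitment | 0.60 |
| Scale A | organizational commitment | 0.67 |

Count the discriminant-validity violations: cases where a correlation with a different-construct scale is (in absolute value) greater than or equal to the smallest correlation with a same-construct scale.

Convergent (same construct = organizational commitment): Scale B, Scale A.
Smallest convergent = 0.60. Discriminant |r|: 0.10, 0.13, 0.44, 0.45; count ≥ 0.60 → 0.

0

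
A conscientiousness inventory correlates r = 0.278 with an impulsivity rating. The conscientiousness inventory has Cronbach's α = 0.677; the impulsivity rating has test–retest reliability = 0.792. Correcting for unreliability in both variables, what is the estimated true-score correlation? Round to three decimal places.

0.380

r_true = r_obs / √(r_xx · r_yy) = 0.278 / √(0.677 × 0.792) = 0.278 / √0.536184 = 0.278 / 0.7322 ≈ 0.380.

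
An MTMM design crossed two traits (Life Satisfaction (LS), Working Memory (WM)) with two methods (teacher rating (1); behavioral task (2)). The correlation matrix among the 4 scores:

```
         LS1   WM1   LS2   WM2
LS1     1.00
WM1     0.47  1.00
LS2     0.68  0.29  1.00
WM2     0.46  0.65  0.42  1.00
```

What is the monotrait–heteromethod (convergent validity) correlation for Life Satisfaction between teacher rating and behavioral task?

Same trait (LS), different methods: r(LS1, LS2) = 0.68.

0.68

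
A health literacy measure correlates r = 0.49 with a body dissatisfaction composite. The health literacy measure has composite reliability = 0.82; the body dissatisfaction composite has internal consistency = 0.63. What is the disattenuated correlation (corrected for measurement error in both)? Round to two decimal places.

r_true = r_obs / √(r_xx · r_yy) = 0.49 / √(0.82 × 0.63) = 0.49 / √0.5166 = 0.49 / 0.7187 ≈ 0.68.

0.68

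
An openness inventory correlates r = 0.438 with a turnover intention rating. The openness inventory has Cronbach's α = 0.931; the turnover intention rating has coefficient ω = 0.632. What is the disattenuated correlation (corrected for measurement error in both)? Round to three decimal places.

0.571

r_true = r_obs / √(r_xx · r_yy) = 0.438 / √(0.931 × 0.632) = 0.438 / √0.588392 = 0.438 / 0.7671 ≈ 0.571.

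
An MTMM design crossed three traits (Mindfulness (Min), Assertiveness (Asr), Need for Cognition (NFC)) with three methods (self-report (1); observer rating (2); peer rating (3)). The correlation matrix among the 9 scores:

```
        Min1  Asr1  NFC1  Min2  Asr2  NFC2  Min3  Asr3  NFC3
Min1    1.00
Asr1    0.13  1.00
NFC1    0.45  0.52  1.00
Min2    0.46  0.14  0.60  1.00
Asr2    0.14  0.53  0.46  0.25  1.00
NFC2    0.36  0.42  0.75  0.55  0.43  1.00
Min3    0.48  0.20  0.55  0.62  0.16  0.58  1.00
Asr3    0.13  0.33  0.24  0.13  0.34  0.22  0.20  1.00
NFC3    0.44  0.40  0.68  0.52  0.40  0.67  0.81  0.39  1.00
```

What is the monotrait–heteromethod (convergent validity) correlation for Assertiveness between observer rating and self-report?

0.53

Same trait (Asr), different methods: r(Asr2, Asr1) = 0.53.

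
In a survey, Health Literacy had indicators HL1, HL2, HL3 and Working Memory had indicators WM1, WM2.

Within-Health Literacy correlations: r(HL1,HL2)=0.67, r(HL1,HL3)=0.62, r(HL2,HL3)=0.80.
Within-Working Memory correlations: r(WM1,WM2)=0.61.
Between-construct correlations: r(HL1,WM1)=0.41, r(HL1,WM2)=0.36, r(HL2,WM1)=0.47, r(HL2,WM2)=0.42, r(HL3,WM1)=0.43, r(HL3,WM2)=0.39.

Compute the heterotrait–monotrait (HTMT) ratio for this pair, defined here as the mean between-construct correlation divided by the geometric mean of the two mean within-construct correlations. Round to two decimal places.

Mean heterotrait r = 2.48/6 = 0.4133.
Mean within-HL = 2.09/3 = 0.6967; mean within-WM = 0.61/1 = 0.6100.
Geometric mean = √(0.6967 × 0.6100) = 0.6519.
HTMT = 0.4133 / 0.6519 = 0.63.

0.63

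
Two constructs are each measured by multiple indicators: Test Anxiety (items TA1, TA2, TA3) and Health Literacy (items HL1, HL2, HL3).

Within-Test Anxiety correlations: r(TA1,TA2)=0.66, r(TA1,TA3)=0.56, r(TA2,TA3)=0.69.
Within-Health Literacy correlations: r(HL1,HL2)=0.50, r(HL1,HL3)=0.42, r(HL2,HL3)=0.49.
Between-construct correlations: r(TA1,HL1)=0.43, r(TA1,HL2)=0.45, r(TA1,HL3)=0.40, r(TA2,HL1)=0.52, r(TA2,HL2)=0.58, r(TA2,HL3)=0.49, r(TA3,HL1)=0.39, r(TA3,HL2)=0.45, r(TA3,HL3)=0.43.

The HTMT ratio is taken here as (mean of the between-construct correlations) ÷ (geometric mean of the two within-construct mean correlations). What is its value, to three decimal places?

Between-construct mean = 4.14/9 = 0.4600.
Mean within-TA = 1.91/3 = 0.6367; mean within-HL = 1.41/3 = 0.4700.
Geometric mean = √(0.6367 × 0.4700) = 0.5470.
HTMT = 0.4600 / 0.5470 = 0.841.

0.841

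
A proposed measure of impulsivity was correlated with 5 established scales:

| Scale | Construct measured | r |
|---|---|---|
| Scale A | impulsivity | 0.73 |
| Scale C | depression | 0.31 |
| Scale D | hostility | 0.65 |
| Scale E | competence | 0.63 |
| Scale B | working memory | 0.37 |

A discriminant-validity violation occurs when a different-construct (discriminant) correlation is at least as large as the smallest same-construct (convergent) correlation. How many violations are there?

Convergent (same construct = impulsivity): Scale A.
Smallest convergent = 0.73. Discriminant values: 0.31, 0.65, 0.63, 0.37; count ≥ 0.73 → 0.

0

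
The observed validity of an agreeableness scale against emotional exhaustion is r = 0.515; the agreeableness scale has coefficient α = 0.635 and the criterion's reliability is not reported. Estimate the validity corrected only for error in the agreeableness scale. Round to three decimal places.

Single correction: r_c = r_obs / √r_xx = 0.515 / √0.635 = 0.515 / 0.7969 ≈ 0.646.

0.646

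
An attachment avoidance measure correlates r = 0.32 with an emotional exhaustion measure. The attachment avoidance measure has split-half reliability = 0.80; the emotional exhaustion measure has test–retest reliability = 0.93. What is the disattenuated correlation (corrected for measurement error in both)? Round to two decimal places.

0.37

r_true = r_obs / √(r_xx · r_yy) = 0.32 / √(0.80 × 0.93) = 0.32 / √0.7440 = 0.32 / 0.8626 ≈ 0.37.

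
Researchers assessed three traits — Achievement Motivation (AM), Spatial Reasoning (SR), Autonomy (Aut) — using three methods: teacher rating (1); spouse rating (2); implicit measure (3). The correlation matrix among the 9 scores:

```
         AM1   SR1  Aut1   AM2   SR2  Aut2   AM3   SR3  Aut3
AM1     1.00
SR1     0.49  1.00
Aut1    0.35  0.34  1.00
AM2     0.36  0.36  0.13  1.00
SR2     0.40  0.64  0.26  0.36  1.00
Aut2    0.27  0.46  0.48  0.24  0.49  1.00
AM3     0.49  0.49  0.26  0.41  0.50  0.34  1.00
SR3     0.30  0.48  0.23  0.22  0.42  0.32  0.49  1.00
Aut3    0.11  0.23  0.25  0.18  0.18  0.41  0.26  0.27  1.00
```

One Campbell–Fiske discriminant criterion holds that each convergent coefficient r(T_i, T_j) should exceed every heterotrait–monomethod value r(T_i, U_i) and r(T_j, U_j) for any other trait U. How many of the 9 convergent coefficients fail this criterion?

8

Checking each validity diagonal entry against its comparison values:
AM (methods 1·2): 0.36 vs {0.49, 0.36, 0.35, 0.24} → fail.
AM (methods 1·3): 0.49 vs {0.49, 0.49, 0.35, 0.26} → fail.
AM (methods 2·3): 0.41 vs {0.36, 0.49, 0.24, 0.26} → fail.
SR (methods 1·2): 0.64 vs {0.49, 0.36, 0.34, 0.49} → pass.
SR (methods 1·3): 0.48 vs {0.49, 0.49, 0.34, 0.27} → fail.
SR (methods 2·3): 0.42 vs {0.36, 0.49, 0.49, 0.27} → fail.
Aut (methods 1·2): 0.48 vs {0.35, 0.24, 0.34, 0.49} → fail.
Aut (methods 1·3): 0.25 vs {0.35, 0.26, 0.34, 0.27} → fail.
Aut (methods 2·3): 0.41 vs {0.24, 0.26, 0.49, 0.27} → fail.
8 of 9 fail.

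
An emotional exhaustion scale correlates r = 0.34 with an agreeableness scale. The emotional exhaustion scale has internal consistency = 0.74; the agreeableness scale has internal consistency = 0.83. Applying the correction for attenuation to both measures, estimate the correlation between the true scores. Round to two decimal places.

0.43

r_true = r_obs / √(r_xx · r_yy) = 0.34 / √(0.74 × 0.83) = 0.34 / √0.6142 = 0.34 / 0.7837 ≈ 0.43.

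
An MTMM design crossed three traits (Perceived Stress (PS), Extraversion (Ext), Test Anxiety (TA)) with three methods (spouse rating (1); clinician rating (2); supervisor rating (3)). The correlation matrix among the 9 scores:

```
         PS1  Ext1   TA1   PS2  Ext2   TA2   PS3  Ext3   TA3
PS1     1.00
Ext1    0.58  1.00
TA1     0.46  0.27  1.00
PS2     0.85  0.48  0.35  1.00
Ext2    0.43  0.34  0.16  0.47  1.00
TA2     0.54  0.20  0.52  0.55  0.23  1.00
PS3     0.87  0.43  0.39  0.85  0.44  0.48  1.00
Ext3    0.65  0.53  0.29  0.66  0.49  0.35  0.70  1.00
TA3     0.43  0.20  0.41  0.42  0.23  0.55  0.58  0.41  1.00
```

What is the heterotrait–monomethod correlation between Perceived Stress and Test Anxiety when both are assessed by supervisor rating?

0.58

Different traits, same method: r(PS3, TA3) = 0.58.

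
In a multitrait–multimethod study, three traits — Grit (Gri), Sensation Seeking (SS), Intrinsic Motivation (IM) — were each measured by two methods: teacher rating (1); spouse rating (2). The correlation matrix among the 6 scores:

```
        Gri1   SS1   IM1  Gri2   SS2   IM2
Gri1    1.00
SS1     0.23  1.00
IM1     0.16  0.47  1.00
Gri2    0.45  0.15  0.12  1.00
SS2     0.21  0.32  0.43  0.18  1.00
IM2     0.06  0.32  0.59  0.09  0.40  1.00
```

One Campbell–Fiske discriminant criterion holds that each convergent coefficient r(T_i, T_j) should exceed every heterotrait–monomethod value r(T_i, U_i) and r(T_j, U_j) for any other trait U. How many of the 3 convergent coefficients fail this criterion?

1

Convergent coefficients and their comparison sets:
Gri (methods 1·2): 0.45 vs {0.23, 0.18, 0.16, 0.09} → pass.
SS (methods 1·2): 0.32 vs {0.23, 0.18, 0.47, 0.40} → fail.
IM (methods 1·2): 0.59 vs {0.16, 0.09, 0.47, 0.40} → pass.
1 of 3 fail.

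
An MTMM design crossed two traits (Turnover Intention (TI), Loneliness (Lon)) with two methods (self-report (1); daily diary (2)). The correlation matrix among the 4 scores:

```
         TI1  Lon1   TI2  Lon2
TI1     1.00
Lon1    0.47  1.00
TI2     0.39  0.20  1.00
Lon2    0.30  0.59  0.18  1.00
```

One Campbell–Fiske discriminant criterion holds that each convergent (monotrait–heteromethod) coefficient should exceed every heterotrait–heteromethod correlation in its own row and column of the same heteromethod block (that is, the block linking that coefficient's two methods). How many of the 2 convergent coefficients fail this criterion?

0

Convergent coefficients and their comparison sets:
TI (methods 1·2): 0.39 vs {0.30, 0.20} → pass.
Lon (methods 1·2): 0.59 vs {0.20, 0.30} → pass.
0 of 2 fail.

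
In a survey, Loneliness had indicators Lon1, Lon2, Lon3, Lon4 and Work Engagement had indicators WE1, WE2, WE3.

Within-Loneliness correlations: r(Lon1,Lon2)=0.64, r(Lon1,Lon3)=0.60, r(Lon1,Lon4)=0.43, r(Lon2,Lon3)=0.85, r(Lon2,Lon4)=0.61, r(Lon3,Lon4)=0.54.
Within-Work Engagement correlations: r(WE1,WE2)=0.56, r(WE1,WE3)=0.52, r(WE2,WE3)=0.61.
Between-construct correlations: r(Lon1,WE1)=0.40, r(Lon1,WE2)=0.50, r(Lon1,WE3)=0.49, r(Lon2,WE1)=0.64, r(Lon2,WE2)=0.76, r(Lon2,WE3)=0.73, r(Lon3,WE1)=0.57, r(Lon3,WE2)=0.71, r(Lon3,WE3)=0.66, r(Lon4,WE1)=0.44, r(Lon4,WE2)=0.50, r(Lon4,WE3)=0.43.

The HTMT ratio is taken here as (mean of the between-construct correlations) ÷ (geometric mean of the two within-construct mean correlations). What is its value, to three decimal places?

Between-construct mean = 6.83/12 = 0.5692.
Mean within-Lon = 3.67/6 = 0.6117; mean within-WE = 1.69/3 = 0.5633.
Geometric mean = √(0.6117 × 0.5633) = 0.5870.
HTMT = 0.5692 / 0.5870 = 0.970.

0.970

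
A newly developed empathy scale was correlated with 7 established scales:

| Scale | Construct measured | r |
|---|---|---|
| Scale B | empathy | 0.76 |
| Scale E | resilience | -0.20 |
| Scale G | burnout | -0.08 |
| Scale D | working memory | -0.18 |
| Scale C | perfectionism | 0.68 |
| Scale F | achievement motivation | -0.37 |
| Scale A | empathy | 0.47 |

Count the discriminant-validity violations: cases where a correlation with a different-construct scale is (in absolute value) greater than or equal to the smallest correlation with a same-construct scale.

Convergent (same construct = empathy): Scale B, Scale A.
Smallest convergent = 0.47. Discriminant |r|: 0.20, 0.08, 0.18, 0.68, 0.37; count ≥ 0.47 → 1.

1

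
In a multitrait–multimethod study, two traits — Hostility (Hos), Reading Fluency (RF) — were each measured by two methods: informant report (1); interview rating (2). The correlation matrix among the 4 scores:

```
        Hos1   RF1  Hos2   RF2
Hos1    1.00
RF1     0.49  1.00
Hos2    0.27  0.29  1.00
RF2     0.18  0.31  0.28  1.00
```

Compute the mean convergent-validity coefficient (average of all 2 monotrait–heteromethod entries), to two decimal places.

Convergent values: 0.27, 0.31; mean = 0.58/2 = 0.29.

0.29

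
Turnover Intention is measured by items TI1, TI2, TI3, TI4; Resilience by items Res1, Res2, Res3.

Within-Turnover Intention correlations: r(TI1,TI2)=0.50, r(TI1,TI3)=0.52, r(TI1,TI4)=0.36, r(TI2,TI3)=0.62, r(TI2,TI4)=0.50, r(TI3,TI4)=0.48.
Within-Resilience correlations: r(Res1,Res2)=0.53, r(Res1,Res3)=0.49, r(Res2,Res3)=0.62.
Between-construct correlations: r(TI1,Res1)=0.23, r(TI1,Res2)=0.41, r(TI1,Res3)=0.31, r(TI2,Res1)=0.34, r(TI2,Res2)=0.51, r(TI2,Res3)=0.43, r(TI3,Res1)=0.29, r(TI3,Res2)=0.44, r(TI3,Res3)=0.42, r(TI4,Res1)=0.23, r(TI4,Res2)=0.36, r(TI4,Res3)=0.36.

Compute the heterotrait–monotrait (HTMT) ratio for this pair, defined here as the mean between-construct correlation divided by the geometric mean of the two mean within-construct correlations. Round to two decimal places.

Between-construct mean = 4.33/12 = 0.3608.
Mean within-TI = 2.98/6 = 0.4967; mean within-Res = 1.64/3 = 0.5467.
Geometric mean = √(0.4967 × 0.5467) = 0.5211.
HTMT = 0.3608 / 0.5211 = 0.69.

0.69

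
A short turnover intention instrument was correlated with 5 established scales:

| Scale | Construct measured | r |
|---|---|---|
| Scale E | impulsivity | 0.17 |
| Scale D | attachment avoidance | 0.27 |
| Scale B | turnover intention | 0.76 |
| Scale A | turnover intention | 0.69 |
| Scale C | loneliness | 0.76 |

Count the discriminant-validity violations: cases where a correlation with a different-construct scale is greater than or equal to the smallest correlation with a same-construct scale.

Convergent (same construct = turnover intention): Scale B, Scale A.
Smallest convergent = 0.69. Discriminant values: 0.17, 0.27, 0.76; count ≥ 0.69 → 1.

1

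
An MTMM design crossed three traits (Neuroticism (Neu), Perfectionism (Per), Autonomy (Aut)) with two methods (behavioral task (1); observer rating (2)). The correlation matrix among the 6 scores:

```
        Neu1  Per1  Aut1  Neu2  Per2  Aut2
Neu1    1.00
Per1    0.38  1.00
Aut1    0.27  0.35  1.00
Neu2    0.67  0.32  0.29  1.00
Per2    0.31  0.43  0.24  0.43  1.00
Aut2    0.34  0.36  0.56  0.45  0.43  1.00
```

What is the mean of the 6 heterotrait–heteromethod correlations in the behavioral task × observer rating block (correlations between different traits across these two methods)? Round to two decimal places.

0.31

HTHM values (method 1 × method 2): 0.31, 0.34, 0.32, 0.36, 0.29, 0.24; mean = 1.86/6 = 0.31.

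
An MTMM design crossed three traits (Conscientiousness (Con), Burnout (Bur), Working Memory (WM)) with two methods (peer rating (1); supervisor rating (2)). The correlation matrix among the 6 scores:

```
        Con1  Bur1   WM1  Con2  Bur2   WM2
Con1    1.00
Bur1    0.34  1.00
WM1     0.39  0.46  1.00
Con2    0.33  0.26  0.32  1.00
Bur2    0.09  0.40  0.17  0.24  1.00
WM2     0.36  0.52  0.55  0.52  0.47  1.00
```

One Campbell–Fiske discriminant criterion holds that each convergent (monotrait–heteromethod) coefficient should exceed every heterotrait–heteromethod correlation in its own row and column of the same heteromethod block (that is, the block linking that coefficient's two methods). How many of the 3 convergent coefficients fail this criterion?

2

Checking each validity diagonal entry against its comparison values:
Con (methods 1·2): 0.33 vs {0.09, 0.26, 0.36, 0.32} → fail.
Bur (methods 1·2): 0.40 vs {0.26, 0.09, 0.52, 0.17} → fail.
WM (methods 1·2): 0.55 vs {0.32, 0.36, 0.17, 0.52} → pass.
2 of 3 fail.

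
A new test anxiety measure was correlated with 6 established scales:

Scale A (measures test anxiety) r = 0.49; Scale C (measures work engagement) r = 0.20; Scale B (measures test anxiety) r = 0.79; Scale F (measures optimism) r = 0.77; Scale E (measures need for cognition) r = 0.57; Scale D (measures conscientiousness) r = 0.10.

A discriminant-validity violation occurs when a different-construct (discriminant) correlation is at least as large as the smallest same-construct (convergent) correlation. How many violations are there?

Convergent (same construct = test anxiety): Scale A, Scale B.
Smallest convergent = 0.49. Discriminant values: 0.20, 0.77, 0.57, 0.10; count ≥ 0.49 → 2.

2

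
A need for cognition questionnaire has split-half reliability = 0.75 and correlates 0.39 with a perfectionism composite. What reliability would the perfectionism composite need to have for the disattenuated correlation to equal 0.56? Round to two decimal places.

0.65

r_true = r_obs / √(r_xx · r_yy) ⇒ 0.56 = 0.39 / √(0.75 · r_yy).
√(0.75 · r_yy) = 0.39 / 0.56 = 0.6964; 0.75 · r_yy = 0.4850; r_yy = 0.4850 / 0.75 ≈ 0.65.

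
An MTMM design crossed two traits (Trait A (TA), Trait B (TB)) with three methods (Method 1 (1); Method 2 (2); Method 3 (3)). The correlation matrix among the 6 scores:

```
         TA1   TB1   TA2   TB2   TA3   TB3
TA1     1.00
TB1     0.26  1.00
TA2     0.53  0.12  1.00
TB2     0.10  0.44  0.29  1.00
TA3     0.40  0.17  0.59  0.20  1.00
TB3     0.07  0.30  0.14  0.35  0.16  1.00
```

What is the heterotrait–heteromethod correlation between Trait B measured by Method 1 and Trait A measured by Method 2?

Different traits and methods: r(TB1, TA2) = 0.12.

0.12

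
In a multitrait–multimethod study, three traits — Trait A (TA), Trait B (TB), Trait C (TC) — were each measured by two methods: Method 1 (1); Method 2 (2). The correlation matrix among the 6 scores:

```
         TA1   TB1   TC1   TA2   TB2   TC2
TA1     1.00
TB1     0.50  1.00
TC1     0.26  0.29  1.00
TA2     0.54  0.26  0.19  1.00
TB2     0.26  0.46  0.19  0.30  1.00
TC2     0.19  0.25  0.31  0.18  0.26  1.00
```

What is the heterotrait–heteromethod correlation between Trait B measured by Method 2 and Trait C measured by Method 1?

Different traits and methods: r(TB2, TC1) = 0.19.

0.19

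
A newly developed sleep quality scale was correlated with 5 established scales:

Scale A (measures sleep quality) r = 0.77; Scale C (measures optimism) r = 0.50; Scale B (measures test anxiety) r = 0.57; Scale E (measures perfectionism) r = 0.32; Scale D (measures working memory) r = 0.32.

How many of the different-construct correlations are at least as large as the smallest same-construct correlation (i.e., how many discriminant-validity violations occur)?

0

Convergent (same construct = sleep quality): Scale A.
Smallest convergent = 0.77. Discriminant values: 0.50, 0.57, 0.32, 0.32; count ≥ 0.77 → 0.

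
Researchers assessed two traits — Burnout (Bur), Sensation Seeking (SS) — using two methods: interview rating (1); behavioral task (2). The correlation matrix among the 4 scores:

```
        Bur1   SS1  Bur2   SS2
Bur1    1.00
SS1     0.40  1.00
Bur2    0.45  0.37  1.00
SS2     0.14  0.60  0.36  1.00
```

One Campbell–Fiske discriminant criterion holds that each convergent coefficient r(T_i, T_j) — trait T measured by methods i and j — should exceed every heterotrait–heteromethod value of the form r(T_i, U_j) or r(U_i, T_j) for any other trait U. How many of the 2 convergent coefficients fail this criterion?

0

Checking each validity diagonal entry against its comparison values:
Bur (methods 1·2): 0.45 vs {0.14, 0.37} → pass.
SS (methods 1·2): 0.60 vs {0.37, 0.14} → pass.
0 of 2 fail.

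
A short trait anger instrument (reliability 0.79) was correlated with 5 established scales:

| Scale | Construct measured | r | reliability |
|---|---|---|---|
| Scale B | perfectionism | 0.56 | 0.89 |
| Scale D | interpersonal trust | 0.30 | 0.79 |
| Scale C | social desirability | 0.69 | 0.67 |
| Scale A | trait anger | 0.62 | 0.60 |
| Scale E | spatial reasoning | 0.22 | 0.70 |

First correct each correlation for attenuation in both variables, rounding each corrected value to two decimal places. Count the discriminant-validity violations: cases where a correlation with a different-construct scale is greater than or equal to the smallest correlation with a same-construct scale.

Disattenuated r (r / √(r_scale · r_new)):
  Scale B (disc): 0.56 / √(0.89·0.79) = 0.67
  Scale D (disc): 0.30 / √(0.79·0.79) = 0.38
  Scale C (disc): 0.69 / √(0.67·0.79) = 0.95
  Scale A (conv): 0.62 / √(0.60·0.79) = 0.90
  Scale E (disc): 0.22 / √(0.70·0.79) = 0.30
Smallest convergent = 0.90. Discriminant values: 0.67, 0.38, 0.95, 0.30; count ≥ 0.90 → 1.

1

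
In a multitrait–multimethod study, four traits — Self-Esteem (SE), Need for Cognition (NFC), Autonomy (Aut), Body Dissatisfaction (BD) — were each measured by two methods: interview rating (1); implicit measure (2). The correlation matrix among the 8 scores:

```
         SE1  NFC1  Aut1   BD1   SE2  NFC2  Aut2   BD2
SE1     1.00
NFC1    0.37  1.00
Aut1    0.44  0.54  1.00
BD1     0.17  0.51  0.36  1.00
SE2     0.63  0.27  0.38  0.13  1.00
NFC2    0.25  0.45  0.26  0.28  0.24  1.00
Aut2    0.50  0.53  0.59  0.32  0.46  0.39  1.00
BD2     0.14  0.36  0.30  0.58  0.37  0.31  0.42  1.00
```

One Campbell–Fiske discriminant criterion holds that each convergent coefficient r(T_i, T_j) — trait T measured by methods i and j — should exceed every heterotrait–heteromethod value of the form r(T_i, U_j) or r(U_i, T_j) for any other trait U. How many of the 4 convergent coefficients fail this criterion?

Checking each validity diagonal entry against its comparison values:
SE (methods 1·2): 0.63 vs {0.25, 0.27, 0.50, 0.38, 0.14, 0.13} → pass.
NFC (methods 1·2): 0.45 vs {0.27, 0.25, 0.53, 0.26, 0.36, 0.28} → fail.
Aut (methods 1·2): 0.59 vs {0.38, 0.50, 0.26, 0.53, 0.30, 0.32} → pass.
BD (methods 1·2): 0.58 vs {0.13, 0.14, 0.28, 0.36, 0.32, 0.30} → pass.
1 of 4 fail.

1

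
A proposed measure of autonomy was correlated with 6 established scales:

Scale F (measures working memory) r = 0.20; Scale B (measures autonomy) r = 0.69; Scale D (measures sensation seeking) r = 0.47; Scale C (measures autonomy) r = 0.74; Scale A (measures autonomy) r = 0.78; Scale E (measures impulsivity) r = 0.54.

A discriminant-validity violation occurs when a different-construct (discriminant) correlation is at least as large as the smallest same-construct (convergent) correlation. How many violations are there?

0

Convergent (same construct = autonomy): Scale B, Scale C, Scale A.
Smallest convergent = 0.69. Discriminant values: 0.20, 0.47, 0.54; count ≥ 0.69 → 0.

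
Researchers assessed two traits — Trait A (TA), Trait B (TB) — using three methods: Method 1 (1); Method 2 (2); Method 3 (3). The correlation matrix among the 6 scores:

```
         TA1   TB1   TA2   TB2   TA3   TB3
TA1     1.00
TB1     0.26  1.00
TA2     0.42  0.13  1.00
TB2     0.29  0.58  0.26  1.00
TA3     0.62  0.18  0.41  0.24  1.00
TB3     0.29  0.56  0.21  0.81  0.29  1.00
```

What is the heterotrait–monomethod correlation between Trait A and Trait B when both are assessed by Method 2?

0.26

Different traits, same method: r(TA2, TB2) = 0.26.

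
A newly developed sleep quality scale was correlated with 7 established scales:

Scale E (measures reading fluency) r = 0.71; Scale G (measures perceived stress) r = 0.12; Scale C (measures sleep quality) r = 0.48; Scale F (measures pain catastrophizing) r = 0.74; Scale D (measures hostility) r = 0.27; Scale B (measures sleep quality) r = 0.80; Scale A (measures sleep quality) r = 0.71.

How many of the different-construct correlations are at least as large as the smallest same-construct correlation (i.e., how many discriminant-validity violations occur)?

Convergent (same construct = sleep quality): Scale C, Scale B, Scale A.
Smallest convergent = 0.48. Discriminant values: 0.71, 0.12, 0.74, 0.27; count ≥ 0.48 → 2.

2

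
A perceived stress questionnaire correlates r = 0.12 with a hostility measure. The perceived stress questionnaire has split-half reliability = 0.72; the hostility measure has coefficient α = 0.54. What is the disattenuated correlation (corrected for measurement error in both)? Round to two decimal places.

0.19

r_true = r_obs / √(r_xx · r_yy) = 0.12 / √(0.72 × 0.54) = 0.12 / √0.3888 = 0.12 / 0.6235 ≈ 0.19.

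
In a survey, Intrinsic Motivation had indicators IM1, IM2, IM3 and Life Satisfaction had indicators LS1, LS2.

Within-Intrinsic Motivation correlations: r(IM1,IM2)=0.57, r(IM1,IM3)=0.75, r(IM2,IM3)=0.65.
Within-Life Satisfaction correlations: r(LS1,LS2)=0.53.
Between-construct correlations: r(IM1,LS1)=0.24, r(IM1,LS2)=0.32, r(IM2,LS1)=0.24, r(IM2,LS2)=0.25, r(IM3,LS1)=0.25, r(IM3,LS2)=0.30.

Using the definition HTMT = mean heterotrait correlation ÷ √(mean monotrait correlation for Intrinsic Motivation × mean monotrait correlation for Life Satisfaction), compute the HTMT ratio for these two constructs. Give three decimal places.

0.452

Mean between = 1.60/6 = 0.2667.
Mean within-IM = 1.97/3 = 0.6567; mean within-LS = 0.53/1 = 0.5300.
Geometric mean = √(0.6567 × 0.5300) = 0.5900.
HTMT = 0.2667 / 0.5900 = 0.452.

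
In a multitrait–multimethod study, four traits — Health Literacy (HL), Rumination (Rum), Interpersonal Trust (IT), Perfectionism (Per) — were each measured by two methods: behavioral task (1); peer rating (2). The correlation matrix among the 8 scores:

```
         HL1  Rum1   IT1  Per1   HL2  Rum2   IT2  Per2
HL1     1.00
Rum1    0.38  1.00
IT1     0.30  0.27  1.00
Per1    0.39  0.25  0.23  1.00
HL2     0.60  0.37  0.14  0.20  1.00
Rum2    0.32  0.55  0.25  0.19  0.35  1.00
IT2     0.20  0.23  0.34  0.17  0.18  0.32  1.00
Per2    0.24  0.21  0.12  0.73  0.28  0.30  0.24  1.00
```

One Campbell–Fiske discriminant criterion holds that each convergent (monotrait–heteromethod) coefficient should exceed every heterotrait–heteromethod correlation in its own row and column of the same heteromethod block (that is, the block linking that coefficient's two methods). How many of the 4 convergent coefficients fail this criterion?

Convergent coefficients and their comparison sets:
HL (methods 1·2): 0.60 vs {0.32, 0.37, 0.20, 0.14, 0.24, 0.20} → pass.
Rum (methods 1·2): 0.55 vs {0.37, 0.32, 0.23, 0.25, 0.21, 0.19} → pass.
IT (methods 1·2): 0.34 vs {0.14, 0.20, 0.25, 0.23, 0.12, 0.17} → pass.
Per (methods 1·2): 0.73 vs {0.20, 0.24, 0.19, 0.21, 0.17, 0.12} → pass.
0 of 4 fail.

0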